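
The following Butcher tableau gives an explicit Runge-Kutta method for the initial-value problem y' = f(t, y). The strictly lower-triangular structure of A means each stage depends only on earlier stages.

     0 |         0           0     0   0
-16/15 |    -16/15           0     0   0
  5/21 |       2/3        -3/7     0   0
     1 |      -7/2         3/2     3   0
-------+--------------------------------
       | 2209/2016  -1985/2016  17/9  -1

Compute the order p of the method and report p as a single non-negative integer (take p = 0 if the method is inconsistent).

b = (2209/2016, -1985/2016, 17/9, -1)
c = (0, -16/15, 5/21, 1)
Ac = (0, 0, 16/35, -31/35)
Σ b_i: 2209/2016·1 + (-1985/2016)·1 + 17/9·1 + (-1)·1 = 1 ✓
b·c: (-1985/2016)·(-16/15) + 17/9·5/21 + (-1)·1 = 1/2 ✓
b·c²: (-1985/2016)·256/225 + 17/9·25/441 + (-1)·1 = -39952/19845 ≠ 1/3 ⇒ order 2.
b·Ac: 17/9·16/35 + (-1)·(-31/35) = 551/315 ≠ 1/6

2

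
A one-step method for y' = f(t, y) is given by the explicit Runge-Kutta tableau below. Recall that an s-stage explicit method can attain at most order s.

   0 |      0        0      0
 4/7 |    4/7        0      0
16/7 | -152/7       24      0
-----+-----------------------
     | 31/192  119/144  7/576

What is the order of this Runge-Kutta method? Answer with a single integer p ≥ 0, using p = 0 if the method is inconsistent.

3

b = (31/192, 119/144, 7/576)
c = (0, 4/7, 16/7)
Ac = (0, 0, 96/7)
Σ b_i: 31/192·1 + 119/144·1 + 7/576·1 = 1 ✓
b·c: 119/144·4/7 + 7/576·16/7 = 1/2 ✓
b·c²: 119/144·16/49 + 7/576·256/49 = 1/3 ✓
b·Ac: 7/576·96/7 = 1/6 ✓; 3 stages ⇒ order 3.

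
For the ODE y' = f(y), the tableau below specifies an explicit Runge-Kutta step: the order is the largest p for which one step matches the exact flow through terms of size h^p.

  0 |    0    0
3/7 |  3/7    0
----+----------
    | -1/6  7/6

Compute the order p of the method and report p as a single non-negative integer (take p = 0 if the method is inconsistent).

2

b = (-1/6, 7/6)
c = (0, 3/7)
Σ b_i: (-1/6)·1 + 7/6·1 = 1 ✓
b·c: 7/6·3/7 = 1/2 ✓; 2 stages ⇒ order 2.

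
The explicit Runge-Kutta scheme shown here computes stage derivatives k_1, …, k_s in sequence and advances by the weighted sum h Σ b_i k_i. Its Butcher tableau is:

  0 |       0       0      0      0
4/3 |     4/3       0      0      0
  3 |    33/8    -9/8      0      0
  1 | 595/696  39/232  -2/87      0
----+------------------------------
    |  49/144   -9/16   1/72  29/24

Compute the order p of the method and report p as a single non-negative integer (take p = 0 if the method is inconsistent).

b = (49/144, -9/16, 1/72, 29/24)
c = (0, 4/3, 3, 1)
Ac = (0, 0, -3/2, 9/58)
Σ b_i: 49/144·1 + (-9/16)·1 + 1/72·1 + 29/24·1 = 1 ✓
b·c: (-9/16)·4/3 + 1/72·3 + 29/24·1 = 1/2 ✓
b·c²: (-9/16)·16/9 + 1/72·9 + 29/24·1 = 1/3 ✓
b·Ac: 1/72·(-3/2) + 29/24·9/58 = 1/6 ✓
b·c³: (-9/16)·64/27 + 1/72·27 + 29/24·1 = 1/4 ✓
b·(c∘Ac): 1/72·(-9/2) + 29/24·9/58 = 1/8 ✓
b·Ac²: 1/72·(-2) + 29/24·8/87 = 1/12 ✓
b·A²c: 29/24·1/29 = 1/24 ✓; 4 stages ⇒ order 4.

4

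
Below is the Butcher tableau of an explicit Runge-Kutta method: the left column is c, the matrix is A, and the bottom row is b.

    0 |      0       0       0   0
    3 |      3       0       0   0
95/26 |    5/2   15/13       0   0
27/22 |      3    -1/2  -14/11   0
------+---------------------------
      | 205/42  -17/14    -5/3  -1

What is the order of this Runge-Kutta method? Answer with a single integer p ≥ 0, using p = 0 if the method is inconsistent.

b = (205/42, -17/14, -5/3, -1)
c = (0, 3, 95/26, 27/22)
Ac = (0, 0, 45/13, -1759/286)
Σ b_i: 205/42·1 + (-17/14)·1 + (-5/3)·1 + (-1)·1 = 1 ✓
b·c: (-17/14)·3 + (-5/3)·95/26 + (-1)·27/22 = -65825/6006 ≠ 1/2 ⇒ order 1.

1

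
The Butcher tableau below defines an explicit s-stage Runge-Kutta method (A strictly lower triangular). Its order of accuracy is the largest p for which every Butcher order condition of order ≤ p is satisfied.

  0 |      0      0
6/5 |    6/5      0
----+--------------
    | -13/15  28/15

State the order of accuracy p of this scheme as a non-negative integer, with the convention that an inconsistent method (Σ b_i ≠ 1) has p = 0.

1

b = (-13/15, 28/15)
c = (0, 6/5)
Σ b_i: (-13/15)·1 + 28/15·1 = 1 ✓
b·c: 28/15·6/5 = 56/25 ≠ 1/2 ⇒ order 1.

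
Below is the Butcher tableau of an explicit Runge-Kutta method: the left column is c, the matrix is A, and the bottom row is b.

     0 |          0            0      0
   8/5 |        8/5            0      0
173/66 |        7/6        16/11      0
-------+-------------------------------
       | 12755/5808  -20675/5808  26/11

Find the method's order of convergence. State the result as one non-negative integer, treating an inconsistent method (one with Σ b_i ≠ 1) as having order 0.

2

b = (12755/5808, -20675/5808, 26/11)
c = (0, 8/5, 173/66)
Ac = (0, 0, 128/55)
Σ b_i: 12755/5808·1 + (-20675/5808)·1 + 26/11·1 = 1 ✓
b·c: (-20675/5808)·8/5 + 26/11·173/66 = 1/2 ✓
b·c²: (-20675/5808)·64/25 + 26/11·29929/4356 = 170749/23958 ≠ 1/3 ⇒ order 2.
b·Ac: 26/11·128/55 = 3328/605 ≠ 1/6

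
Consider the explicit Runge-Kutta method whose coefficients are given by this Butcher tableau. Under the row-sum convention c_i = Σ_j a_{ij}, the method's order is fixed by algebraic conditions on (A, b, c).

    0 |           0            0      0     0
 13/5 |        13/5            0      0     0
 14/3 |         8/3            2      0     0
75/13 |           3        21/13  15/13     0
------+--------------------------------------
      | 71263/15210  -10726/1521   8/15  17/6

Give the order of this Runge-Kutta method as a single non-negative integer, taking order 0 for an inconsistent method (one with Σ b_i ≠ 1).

2

b = (71263/15210, -10726/1521, 8/15, 17/6)
c = (0, 13/5, 14/3, 75/13)
Ac = (0, 0, 26/5, 623/65)
Σ b_i: 71263/15210·1 + (-10726/1521)·1 + 8/15·1 + 17/6·1 = 1 ✓
b·c: (-10726/1521)·13/5 + 8/15·14/3 + 17/6·75/13 = 1/2 ✓
b·c²: (-10726/1521)·169/25 + 8/15·196/9 + 17/6·5625/169 = 13289381/228150 ≠ 1/3 ⇒ order 2.
b·Ac: 8/15·26/5 + 17/6·623/65 = 58363/1950 ≠ 1/6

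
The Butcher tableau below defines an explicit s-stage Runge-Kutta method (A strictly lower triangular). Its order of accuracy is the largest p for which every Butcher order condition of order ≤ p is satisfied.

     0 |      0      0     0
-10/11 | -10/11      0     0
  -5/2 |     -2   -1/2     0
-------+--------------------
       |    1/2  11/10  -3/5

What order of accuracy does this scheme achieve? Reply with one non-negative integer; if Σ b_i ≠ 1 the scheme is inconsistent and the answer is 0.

2

b = (1/2, 11/10, -3/5)
c = (0, -10/11, -5/2)
Ac = (0, 0, 5/11)
Σ b_i: 1/2·1 + 11/10·1 + (-3/5)·1 = 1 ✓
b·c: 11/10·(-10/11) + (-3/5)·(-5/2) = 1/2 ✓
b·c²: 11/10·100/121 + (-3/5)·25/4 = -125/44 ≠ 1/3 ⇒ order 2.
b·Ac: (-3/5)·5/11 = -3/11 ≠ 1/6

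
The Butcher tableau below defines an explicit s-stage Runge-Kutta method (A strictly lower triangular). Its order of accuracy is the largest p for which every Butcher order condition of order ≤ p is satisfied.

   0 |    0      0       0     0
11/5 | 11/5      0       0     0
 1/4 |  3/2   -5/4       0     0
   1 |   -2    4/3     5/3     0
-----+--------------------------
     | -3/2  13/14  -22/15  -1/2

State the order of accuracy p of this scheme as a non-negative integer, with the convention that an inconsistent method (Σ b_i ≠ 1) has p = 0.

b = (-3/2, 13/14, -22/15, -1/2)
c = (0, 11/5, 1/4, 1)
Ac = (0, 0, -11/4, 67/20)
Σ b_i: (-3/2)·1 + 13/14·1 + (-22/15)·1 + (-1/2)·1 = -533/210 ≠ 1 ⇒ order 0.

0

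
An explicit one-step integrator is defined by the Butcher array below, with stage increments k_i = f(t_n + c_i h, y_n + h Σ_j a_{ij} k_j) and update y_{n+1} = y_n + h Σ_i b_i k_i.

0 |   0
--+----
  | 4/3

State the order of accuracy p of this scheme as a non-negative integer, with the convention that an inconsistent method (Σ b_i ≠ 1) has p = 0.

0

b = (4/3)
c = (0)
Σ b_i: 4/3·1 = 4/3 ≠ 1 ⇒ order 0.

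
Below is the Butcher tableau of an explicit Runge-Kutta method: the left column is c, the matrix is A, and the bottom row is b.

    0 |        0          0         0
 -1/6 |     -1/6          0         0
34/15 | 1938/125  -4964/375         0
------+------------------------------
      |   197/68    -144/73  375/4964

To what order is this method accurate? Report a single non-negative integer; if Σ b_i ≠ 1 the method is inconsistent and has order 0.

3

b = (197/68, -144/73, 375/4964)
c = (0, -1/6, 34/15)
Ac = (0, 0, 2482/1125)
Σ b_i: 197/68·1 + (-144/73)·1 + 375/4964·1 = 1 ✓
b·c: (-144/73)·(-1/6) + 375/4964·34/15 = 1/2 ✓
b·c²: (-144/73)·1/36 + 375/4964·1156/225 = 1/3 ✓
b·Ac: 375/4964·2482/1125 = 1/6 ✓; 3 stages ⇒ order 3.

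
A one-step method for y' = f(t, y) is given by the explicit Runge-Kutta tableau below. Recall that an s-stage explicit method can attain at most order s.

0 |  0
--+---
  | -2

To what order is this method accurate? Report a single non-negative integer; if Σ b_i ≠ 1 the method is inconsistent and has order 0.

0

b = (-2)
c = (0)
Σ b_i: (-2)·1 = -2 ≠ 1 ⇒ order 0.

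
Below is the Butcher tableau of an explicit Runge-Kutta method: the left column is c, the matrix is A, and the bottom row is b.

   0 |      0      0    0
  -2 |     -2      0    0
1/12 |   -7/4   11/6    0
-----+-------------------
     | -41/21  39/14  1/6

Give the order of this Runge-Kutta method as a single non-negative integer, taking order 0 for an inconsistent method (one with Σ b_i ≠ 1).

1

b = (-41/21, 39/14, 1/6)
c = (0, -2, 1/12)
Ac = (0, 0, -11/3)
Σ b_i: (-41/21)·1 + 39/14·1 + 1/6·1 = 1 ✓
b·c: 39/14·(-2) + 1/6·1/12 = -2801/504 ≠ 1/2 ⇒ order 1.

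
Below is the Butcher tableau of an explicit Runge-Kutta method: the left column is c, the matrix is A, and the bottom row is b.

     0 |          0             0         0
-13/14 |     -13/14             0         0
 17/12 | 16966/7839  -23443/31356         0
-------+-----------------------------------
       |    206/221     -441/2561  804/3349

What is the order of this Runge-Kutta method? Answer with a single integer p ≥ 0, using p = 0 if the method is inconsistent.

3

b = (206/221, -441/2561, 804/3349)
c = (0, -13/14, 17/12)
Ac = (0, 0, 3349/4824)
Σ b_i: 206/221·1 + (-441/2561)·1 + 804/3349·1 = 1 ✓
b·c: (-441/2561)·(-13/14) + 804/3349·17/12 = 1/2 ✓
b·c²: (-441/2561)·169/196 + 804/3349·289/144 = 1/3 ✓
b·Ac: 804/3349·3349/4824 = 1/6 ✓; 3 stages ⇒ order 3.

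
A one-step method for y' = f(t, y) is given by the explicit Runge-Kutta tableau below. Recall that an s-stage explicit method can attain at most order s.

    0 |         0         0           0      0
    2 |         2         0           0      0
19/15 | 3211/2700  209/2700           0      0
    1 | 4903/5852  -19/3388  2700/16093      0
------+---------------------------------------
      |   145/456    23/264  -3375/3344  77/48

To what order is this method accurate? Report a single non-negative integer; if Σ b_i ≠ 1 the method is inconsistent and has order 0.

4

b = (145/456, 23/264, -3375/3344, 77/48)
c = (0, 2, 19/15, 1)
Ac = (0, 0, 209/1350, 31/154)
Σ b_i: 145/456·1 + 23/264·1 + (-3375/3344)·1 + 77/48·1 = 1 ✓
b·c: 23/264·2 + (-3375/3344)·19/15 + 77/48·1 = 1/2 ✓
b·c²: 23/264·4 + (-3375/3344)·361/225 + 77/48·1 = 1/3 ✓
b·Ac: (-3375/3344)·209/1350 + 77/48·31/154 = 1/6 ✓
b·c³: 23/264·8 + (-3375/3344)·6859/3375 + 77/48·1 = 1/4 ✓
b·(c∘Ac): (-3375/3344)·3971/20250 + 77/48·31/154 = 1/8 ✓
b·Ac²: (-3375/3344)·209/675 + 77/48·19/77 = 1/12 ✓
b·A²c: 77/48·2/77 = 1/24 ✓; 4 stages ⇒ order 4.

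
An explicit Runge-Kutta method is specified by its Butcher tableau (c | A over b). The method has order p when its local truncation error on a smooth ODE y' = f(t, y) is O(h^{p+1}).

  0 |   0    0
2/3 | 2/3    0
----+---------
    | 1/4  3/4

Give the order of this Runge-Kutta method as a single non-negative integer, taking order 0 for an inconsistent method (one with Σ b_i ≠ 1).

2

b = (1/4, 3/4)
c = (0, 2/3)
Σ b_i: 1/4·1 + 3/4·1 = 1 ✓
b·c: 3/4·2/3 = 1/2 ✓; 2 stages ⇒ order 2.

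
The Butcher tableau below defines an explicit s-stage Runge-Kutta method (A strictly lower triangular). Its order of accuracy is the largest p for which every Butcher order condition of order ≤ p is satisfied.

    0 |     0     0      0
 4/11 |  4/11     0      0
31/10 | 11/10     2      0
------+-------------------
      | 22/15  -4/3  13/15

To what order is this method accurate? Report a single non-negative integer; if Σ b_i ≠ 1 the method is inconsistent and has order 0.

b = (22/15, -4/3, 13/15)
c = (0, 4/11, 31/10)
Ac = (0, 0, 8/11)
Σ b_i: 22/15·1 + (-4/3)·1 + 13/15·1 = 1 ✓
b·c: (-4/3)·4/11 + 13/15·31/10 = 1211/550 ≠ 1/2 ⇒ order 1.

1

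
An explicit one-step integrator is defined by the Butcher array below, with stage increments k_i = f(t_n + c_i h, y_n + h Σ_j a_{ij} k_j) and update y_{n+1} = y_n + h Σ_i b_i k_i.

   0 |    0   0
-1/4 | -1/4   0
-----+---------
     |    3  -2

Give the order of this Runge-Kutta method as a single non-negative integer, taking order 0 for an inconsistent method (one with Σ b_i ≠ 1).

b = (3, -2)
c = (0, -1/4)
Σ b_i: 3·1 + (-2)·1 = 1 ✓
b·c: (-2)·(-1/4) = 1/2 ✓; 2 stages ⇒ order 2.

2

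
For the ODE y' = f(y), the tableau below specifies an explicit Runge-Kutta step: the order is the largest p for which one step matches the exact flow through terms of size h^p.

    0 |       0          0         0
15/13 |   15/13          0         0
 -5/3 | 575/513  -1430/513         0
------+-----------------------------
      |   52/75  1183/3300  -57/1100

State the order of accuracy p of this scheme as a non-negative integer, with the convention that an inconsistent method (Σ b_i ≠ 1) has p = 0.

3

b = (52/75, 1183/3300, -57/1100)
c = (0, 15/13, -5/3)
Ac = (0, 0, -550/171)
Σ b_i: 52/75·1 + 1183/3300·1 + (-57/1100)·1 = 1 ✓
b·c: 1183/3300·15/13 + (-57/1100)·(-5/3) = 1/2 ✓
b·c²: 1183/3300·225/169 + (-57/1100)·25/9 = 1/3 ✓
b·Ac: (-57/1100)·(-550/171) = 1/6 ✓; 3 stages ⇒ order 3.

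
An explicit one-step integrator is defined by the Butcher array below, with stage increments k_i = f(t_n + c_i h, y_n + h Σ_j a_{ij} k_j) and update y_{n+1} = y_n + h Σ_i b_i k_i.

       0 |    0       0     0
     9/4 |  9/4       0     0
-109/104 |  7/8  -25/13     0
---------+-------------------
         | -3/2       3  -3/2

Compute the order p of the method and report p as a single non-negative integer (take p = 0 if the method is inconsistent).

0

b = (-3/2, 3, -3/2)
c = (0, 9/4, -109/104)
Ac = (0, 0, -225/52)
Σ b_i: (-3/2)·1 + 3·1 + (-3/2)·1 = 0 ≠ 1 ⇒ order 0.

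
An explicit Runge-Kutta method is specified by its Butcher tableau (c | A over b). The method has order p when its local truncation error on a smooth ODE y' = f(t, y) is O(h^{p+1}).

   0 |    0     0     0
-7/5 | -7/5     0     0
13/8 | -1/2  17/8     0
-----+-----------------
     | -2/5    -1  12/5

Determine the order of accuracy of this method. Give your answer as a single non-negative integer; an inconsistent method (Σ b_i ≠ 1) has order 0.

1

b = (-2/5, -1, 12/5)
c = (0, -7/5, 13/8)
Ac = (0, 0, -119/40)
Σ b_i: (-2/5)·1 + (-1)·1 + 12/5·1 = 1 ✓
b·c: (-1)·(-7/5) + 12/5·13/8 = 53/10 ≠ 1/2 ⇒ order 1.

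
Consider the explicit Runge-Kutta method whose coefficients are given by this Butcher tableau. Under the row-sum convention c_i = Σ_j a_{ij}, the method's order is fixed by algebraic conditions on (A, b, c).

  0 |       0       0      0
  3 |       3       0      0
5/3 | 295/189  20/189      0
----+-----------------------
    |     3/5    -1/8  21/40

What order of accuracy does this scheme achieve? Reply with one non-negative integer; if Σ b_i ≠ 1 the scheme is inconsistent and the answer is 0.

3

b = (3/5, -1/8, 21/40)
c = (0, 3, 5/3)
Ac = (0, 0, 20/63)
Σ b_i: 3/5·1 + (-1/8)·1 + 21/40·1 = 1 ✓
b·c: (-1/8)·3 + 21/40·5/3 = 1/2 ✓
b·c²: (-1/8)·9 + 21/40·25/9 = 1/3 ✓
b·Ac: 21/40·20/63 = 1/6 ✓; 3 stages ⇒ order 3.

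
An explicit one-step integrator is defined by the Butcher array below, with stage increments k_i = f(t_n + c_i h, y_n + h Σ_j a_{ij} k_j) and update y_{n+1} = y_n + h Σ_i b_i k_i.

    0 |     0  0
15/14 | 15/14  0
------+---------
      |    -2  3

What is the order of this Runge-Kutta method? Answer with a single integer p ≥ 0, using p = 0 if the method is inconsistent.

1

b = (-2, 3)
c = (0, 15/14)
Σ b_i: (-2)·1 + 3·1 = 1 ✓
b·c: 3·15/14 = 45/14 ≠ 1/2 ⇒ order 1.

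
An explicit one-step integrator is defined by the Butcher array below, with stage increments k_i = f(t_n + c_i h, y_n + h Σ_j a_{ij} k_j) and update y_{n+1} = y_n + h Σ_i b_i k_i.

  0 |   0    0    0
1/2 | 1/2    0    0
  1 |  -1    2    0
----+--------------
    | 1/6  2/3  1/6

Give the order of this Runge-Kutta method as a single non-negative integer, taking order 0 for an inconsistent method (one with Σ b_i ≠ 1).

3

b = (1/6, 2/3, 1/6)
c = (0, 1/2, 1)
Ac = (0, 0, 1)
Σ b_i: 1/6·1 + 2/3·1 + 1/6·1 = 1 ✓
b·c: 2/3·1/2 + 1/6·1 = 1/2 ✓
b·c²: 2/3·1/4 + 1/6·1 = 1/3 ✓
b·Ac: 1/6·1 = 1/6 ✓; 3 stages ⇒ order 3.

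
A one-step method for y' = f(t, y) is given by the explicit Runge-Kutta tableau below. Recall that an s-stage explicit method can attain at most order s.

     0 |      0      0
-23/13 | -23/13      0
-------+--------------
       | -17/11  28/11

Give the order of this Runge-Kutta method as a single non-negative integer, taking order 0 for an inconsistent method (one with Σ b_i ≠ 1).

1

b = (-17/11, 28/11)
c = (0, -23/13)
Σ b_i: (-17/11)·1 + 28/11·1 = 1 ✓
b·c: 28/11·(-23/13) = -644/143 ≠ 1/2 ⇒ order 1.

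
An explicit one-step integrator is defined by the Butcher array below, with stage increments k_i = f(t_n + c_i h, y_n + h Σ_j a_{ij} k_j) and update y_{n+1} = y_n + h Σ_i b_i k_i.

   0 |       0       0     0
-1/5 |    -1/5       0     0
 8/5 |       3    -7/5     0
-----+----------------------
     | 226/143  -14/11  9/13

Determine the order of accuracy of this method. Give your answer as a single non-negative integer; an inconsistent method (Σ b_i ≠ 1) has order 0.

1

b = (226/143, -14/11, 9/13)
c = (0, -1/5, 8/5)
Ac = (0, 0, 7/25)
Σ b_i: 226/143·1 + (-14/11)·1 + 9/13·1 = 1 ✓
b·c: (-14/11)·(-1/5) + 9/13·8/5 = 974/715 ≠ 1/2 ⇒ order 1.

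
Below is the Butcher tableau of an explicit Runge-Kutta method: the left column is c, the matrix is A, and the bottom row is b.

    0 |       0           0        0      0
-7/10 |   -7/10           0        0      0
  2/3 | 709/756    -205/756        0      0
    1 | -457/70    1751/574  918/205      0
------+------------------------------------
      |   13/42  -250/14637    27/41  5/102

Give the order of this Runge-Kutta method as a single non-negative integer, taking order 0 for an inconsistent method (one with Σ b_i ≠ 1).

4

b = (13/42, -250/14637, 27/41, 5/102)
c = (0, -7/10, 2/3, 1)
Ac = (0, 0, 41/216, 17/20)
Σ b_i: 13/42·1 + (-250/14637)·1 + 27/41·1 + 5/102·1 = 1 ✓
b·c: (-250/14637)·(-7/10) + 27/41·2/3 + 5/102·1 = 1/2 ✓
b·c²: (-250/14637)·49/100 + 27/41·4/9 + 5/102·1 = 1/3 ✓
b·Ac: 27/41·41/216 + 5/102·17/20 = 1/6 ✓
b·c³: (-250/14637)·(-343/1000) + 27/41·8/27 + 5/102·1 = 1/4 ✓
b·(c∘Ac): 27/41·41/324 + 5/102·17/20 = 1/8 ✓
b·Ac²: 27/41·(-287/2160) + 5/102·697/200 = 1/12 ✓
b·A²c: 5/102·17/20 = 1/24 ✓; 4 stages ⇒ order 4.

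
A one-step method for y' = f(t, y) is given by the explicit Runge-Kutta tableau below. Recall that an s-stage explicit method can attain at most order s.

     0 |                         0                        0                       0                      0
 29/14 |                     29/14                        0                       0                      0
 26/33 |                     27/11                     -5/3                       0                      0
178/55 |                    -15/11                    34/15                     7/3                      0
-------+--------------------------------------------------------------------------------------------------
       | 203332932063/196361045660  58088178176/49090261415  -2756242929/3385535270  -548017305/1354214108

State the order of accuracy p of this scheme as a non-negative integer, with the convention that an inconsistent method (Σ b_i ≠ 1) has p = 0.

3

b = (203332932063/196361045660, 58088178176/49090261415, -2756242929/3385535270, -548017305/1354214108)
c = (0, 29/14, 26/33, 178/55)
Ac = (0, 0, -145/42, 22639/3465)
Σ b_i: 203332932063/196361045660·1 + 58088178176/49090261415·1 + (-2756242929/3385535270)·1 + (-548017305/1354214108)·1 = 1 ✓
b·c: 58088178176/49090261415·29/14 + (-2756242929/3385535270)·26/33 + (-548017305/1354214108)·178/55 = 1/2 ✓
b·c²: 58088178176/49090261415·841/196 + (-2756242929/3385535270)·676/1089 + (-548017305/1354214108)·31684/3025 = 1/3 ✓
b·Ac: (-2756242929/3385535270)·(-145/42) + (-548017305/1354214108)·22639/3465 = 1/6 ✓
b·c³: 58088178176/49090261415·24389/2744 + (-2756242929/3385535270)·17576/35937 + (-548017305/1354214108)·5639752/166375 = -17859790420198/4963064492925 ≠ 1/4 ⇒ order 3.
b·(c∘Ac): (-2756242929/3385535270)·(-1885/693) + (-548017305/1354214108)·4029742/190575 = -826697666342/130343107895 ≠ 1/8
b·Ac²: (-2756242929/3385535270)·(-4205/588) + (-548017305/1354214108)·17888113/1600830 = 46928341219/36095014494 ≠ 1/12
b·A²c: (-548017305/1354214108)·(-145/18) = 26487503075/8125284648 ≠ 1/24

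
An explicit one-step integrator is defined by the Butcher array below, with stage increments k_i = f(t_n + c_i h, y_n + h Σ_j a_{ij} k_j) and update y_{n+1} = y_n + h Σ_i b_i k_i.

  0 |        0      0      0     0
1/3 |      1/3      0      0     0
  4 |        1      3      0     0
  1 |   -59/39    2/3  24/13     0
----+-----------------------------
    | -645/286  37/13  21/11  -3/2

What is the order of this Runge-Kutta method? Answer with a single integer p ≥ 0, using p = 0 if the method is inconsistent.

b = (-645/286, 37/13, 21/11, -3/2)
c = (0, 1/3, 4, 1)
Ac = (0, 0, 1, 890/117)
Σ b_i: (-645/286)·1 + 37/13·1 + 21/11·1 + (-3/2)·1 = 1 ✓
b·c: 37/13·1/3 + 21/11·4 + (-3/2)·1 = 6079/858 ≠ 1/2 ⇒ order 1.

1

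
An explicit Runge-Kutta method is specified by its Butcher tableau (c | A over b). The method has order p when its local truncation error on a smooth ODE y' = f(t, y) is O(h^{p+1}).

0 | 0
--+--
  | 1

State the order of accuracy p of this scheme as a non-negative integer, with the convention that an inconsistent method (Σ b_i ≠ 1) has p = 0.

b = (1)
c = (0)
Σ b_i: 1·1 = 1 ✓; 1 stage ⇒ order 1.

1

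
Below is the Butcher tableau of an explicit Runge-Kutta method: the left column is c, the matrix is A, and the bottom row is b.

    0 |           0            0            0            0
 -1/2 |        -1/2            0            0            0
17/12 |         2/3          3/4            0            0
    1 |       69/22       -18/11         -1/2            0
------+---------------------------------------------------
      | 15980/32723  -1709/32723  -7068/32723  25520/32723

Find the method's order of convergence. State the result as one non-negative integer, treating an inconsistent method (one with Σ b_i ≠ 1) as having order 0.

3

b = (15980/32723, -1709/32723, -7068/32723, 25520/32723)
c = (0, -1/2, 17/12, 1)
Ac = (0, 0, -3/8, 29/264)
Σ b_i: 15980/32723·1 + (-1709/32723)·1 + (-7068/32723)·1 + 25520/32723·1 = 1 ✓
b·c: (-1709/32723)·(-1/2) + (-7068/32723)·17/12 + 25520/32723·1 = 1/2 ✓
b·c²: (-1709/32723)·1/4 + (-7068/32723)·289/144 + 25520/32723·1 = 1/3 ✓
b·Ac: (-7068/32723)·(-3/8) + 25520/32723·29/264 = 1/6 ✓
b·c³: (-1709/32723)·(-1/8) + (-7068/32723)·4913/1728 + 25520/32723·1 = 811885/4712112 ≠ 1/4 ⇒ order 3.
b·(c∘Ac): (-7068/32723)·(-17/32) + 25520/32723·29/264 = 157397/785352 ≠ 1/8
b·Ac²: (-7068/32723)·3/16 + 25520/32723·(-4475/3168) = -1345459/1178028 ≠ 1/12
b·A²c: 25520/32723·3/16 = 4785/32723 ≠ 1/24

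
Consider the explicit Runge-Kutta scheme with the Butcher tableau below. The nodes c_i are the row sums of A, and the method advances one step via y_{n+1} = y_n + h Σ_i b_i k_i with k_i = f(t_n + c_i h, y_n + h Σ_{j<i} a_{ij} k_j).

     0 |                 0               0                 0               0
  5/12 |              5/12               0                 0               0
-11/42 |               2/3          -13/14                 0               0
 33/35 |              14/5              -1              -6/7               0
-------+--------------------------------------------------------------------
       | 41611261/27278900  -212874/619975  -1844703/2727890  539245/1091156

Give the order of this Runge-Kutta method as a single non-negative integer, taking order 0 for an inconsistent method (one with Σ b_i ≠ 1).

b = (41611261/27278900, -212874/619975, -1844703/2727890, 539245/1091156)
c = (0, 5/12, -11/42, 33/35)
Ac = (0, 0, -65/168, -113/588)
Σ b_i: 41611261/27278900·1 + (-212874/619975)·1 + (-1844703/2727890)·1 + 539245/1091156·1 = 1 ✓
b·c: (-212874/619975)·5/12 + (-1844703/2727890)·(-11/42) + 539245/1091156·33/35 = 1/2 ✓
b·c²: (-212874/619975)·25/144 + (-1844703/2727890)·121/1764 + 539245/1091156·1089/1225 = 1/3 ✓
b·Ac: (-1844703/2727890)·(-65/168) + 539245/1091156·(-113/588) = 1/6 ✓
b·c³: (-212874/619975)·125/1728 + (-1844703/2727890)·(-1331/74088) + 539245/1091156·35937/42875 = 501868189/1249869600 ≠ 1/4 ⇒ order 3.
b·(c∘Ac): (-1844703/2727890)·715/7056 + 539245/1091156·(-1243/6860) = -878079/5554976 ≠ 1/8
b·Ac²: (-1844703/2727890)·(-325/2016) + 539245/1091156·(-11479/49392) = -145925/24997392 ≠ 1/12
b·A²c: 539245/1091156·65/196 = 715325/4364624 ≠ 1/24

3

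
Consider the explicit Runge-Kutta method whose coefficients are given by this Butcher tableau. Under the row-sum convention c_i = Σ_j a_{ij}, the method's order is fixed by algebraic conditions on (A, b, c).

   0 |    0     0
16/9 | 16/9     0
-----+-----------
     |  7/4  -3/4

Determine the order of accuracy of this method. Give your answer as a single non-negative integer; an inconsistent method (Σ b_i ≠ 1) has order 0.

b = (7/4, -3/4)
c = (0, 16/9)
Σ b_i: 7/4·1 + (-3/4)·1 = 1 ✓
b·c: (-3/4)·16/9 = -4/3 ≠ 1/2 ⇒ order 1.

1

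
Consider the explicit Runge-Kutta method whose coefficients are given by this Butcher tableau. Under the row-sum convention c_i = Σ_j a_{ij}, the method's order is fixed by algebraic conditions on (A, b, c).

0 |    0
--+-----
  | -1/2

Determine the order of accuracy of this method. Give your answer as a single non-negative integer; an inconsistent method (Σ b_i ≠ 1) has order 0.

b = (-1/2)
c = (0)
Σ b_i: (-1/2)·1 = -1/2 ≠ 1 ⇒ order 0.

0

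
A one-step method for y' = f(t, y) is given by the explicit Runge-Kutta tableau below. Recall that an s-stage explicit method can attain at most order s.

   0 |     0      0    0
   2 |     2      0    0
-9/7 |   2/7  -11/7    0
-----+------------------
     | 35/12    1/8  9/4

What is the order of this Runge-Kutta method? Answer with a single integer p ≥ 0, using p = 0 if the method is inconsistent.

b = (35/12, 1/8, 9/4)
c = (0, 2, -9/7)
Ac = (0, 0, -22/7)
Σ b_i: 35/12·1 + 1/8·1 + 9/4·1 = 127/24 ≠ 1 ⇒ order 0.

0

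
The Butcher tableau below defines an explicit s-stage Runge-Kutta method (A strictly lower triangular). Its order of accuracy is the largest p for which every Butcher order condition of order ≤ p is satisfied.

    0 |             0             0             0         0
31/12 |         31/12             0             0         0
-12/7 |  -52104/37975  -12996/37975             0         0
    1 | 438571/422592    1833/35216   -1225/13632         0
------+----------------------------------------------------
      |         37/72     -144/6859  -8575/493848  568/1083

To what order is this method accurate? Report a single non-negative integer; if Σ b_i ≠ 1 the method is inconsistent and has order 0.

4

b = (37/72, -144/6859, -8575/493848, 568/1083)
c = (0, 31/12, -12/7, 1)
Ac = (0, 0, -1083/1225, 1311/4544)
Σ b_i: 37/72·1 + (-144/6859)·1 + (-8575/493848)·1 + 568/1083·1 = 1 ✓
b·c: (-144/6859)·31/12 + (-8575/493848)·(-12/7) + 568/1083·1 = 1/2 ✓
b·c²: (-144/6859)·961/144 + (-8575/493848)·144/49 + 568/1083·1 = 1/3 ✓
b·Ac: (-8575/493848)·(-1083/1225) + 568/1083·1311/4544 = 1/6 ✓
b·c³: (-144/6859)·29791/1728 + (-8575/493848)·(-1728/343) + 568/1083·1 = 1/4 ✓
b·(c∘Ac): (-8575/493848)·12996/8575 + 568/1083·1311/4544 = 1/8 ✓
b·Ac²: (-8575/493848)·(-11191/4900) + 568/1083·4541/54528 = 1/12 ✓
b·A²c: 568/1083·361/4544 = 1/24 ✓; 4 stages ⇒ order 4.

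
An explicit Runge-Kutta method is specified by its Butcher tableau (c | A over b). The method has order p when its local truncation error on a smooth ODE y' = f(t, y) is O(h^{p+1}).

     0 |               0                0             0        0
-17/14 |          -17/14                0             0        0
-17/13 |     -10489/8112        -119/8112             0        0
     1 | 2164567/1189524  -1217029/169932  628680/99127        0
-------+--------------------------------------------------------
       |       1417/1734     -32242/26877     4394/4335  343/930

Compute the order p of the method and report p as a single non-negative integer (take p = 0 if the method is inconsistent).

b = (1417/1734, -32242/26877, 4394/4335, 343/930)
c = (0, -17/14, -17/13, 1)
Ac = (0, 0, 289/16224, 3317/8232)
Σ b_i: 1417/1734·1 + (-32242/26877)·1 + 4394/4335·1 + 343/930·1 = 1 ✓
b·c: (-32242/26877)·(-17/14) + 4394/4335·(-17/13) + 343/930·1 = 1/2 ✓
b·c²: (-32242/26877)·289/196 + 4394/4335·289/169 + 343/930·1 = 1/3 ✓
b·Ac: 4394/4335·289/16224 + 343/930·3317/8232 = 1/6 ✓
b·c³: (-32242/26877)·(-4913/2744) + 4394/4335·(-4913/2197) + 343/930·1 = 1/4 ✓
b·(c∘Ac): 4394/4335·(-4913/210912) + 343/930·3317/8232 = 1/8 ✓
b·Ac²: 4394/4335·(-4913/227136) + 343/930·32891/115248 = 1/12 ✓
b·A²c: 343/930·155/1372 = 1/24 ✓; 4 stages ⇒ order 4.

4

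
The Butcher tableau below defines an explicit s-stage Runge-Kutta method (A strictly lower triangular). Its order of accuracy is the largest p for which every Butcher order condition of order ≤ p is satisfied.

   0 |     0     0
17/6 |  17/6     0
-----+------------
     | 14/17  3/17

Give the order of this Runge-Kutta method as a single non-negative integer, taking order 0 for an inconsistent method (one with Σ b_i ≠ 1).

b = (14/17, 3/17)
c = (0, 17/6)
Σ b_i: 14/17·1 + 3/17·1 = 1 ✓
b·c: 3/17·17/6 = 1/2 ✓; 2 stages ⇒ order 2.

2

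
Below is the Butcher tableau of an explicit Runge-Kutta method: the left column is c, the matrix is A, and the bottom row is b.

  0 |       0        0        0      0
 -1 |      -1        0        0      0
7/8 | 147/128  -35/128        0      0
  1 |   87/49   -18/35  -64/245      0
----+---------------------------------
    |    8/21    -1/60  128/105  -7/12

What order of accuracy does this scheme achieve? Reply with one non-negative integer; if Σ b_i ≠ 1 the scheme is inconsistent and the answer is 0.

b = (8/21, -1/60, 128/105, -7/12)
c = (0, -1, 7/8, 1)
Ac = (0, 0, 35/128, 2/7)
Σ b_i: 8/21·1 + (-1/60)·1 + 128/105·1 + (-7/12)·1 = 1 ✓
b·c: (-1/60)·(-1) + 128/105·7/8 + (-7/12)·1 = 1/2 ✓
b·c²: (-1/60)·1 + 128/105·49/64 + (-7/12)·1 = 1/3 ✓
b·Ac: 128/105·35/128 + (-7/12)·2/7 = 1/6 ✓
b·c³: (-1/60)·(-1) + 128/105·343/512 + (-7/12)·1 = 1/4 ✓
b·(c∘Ac): 128/105·245/1024 + (-7/12)·2/7 = 1/8 ✓
b·Ac²: 128/105·(-35/128) + (-7/12)·(-5/7) = 1/12 ✓
b·A²c: (-7/12)·(-1/14) = 1/24 ✓; 4 stages ⇒ order 4.

4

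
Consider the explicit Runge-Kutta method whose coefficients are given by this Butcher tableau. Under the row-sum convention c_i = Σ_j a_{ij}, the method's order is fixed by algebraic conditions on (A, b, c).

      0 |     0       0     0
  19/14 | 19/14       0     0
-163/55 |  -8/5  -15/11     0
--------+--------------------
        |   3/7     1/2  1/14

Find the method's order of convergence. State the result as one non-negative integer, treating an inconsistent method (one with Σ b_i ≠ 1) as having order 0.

b = (3/7, 1/2, 1/14)
c = (0, 19/14, -163/55)
Ac = (0, 0, -285/154)
Σ b_i: 3/7·1 + 1/2·1 + 1/14·1 = 1 ✓
b·c: 1/2·19/14 + 1/14·(-163/55) = 719/1540 ≠ 1/2 ⇒ order 1.

1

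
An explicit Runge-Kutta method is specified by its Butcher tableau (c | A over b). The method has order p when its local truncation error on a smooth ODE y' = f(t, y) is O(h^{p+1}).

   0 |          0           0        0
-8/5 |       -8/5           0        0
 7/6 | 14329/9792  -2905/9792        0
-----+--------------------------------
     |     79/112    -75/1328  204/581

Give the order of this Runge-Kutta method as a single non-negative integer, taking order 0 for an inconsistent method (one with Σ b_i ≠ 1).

3

b = (79/112, -75/1328, 204/581)
c = (0, -8/5, 7/6)
Ac = (0, 0, 581/1224)
Σ b_i: 79/112·1 + (-75/1328)·1 + 204/581·1 = 1 ✓
b·c: (-75/1328)·(-8/5) + 204/581·7/6 = 1/2 ✓
b·c²: (-75/1328)·64/25 + 204/581·49/36 = 1/3 ✓
b·Ac: 204/581·581/1224 = 1/6 ✓; 3 stages ⇒ order 3.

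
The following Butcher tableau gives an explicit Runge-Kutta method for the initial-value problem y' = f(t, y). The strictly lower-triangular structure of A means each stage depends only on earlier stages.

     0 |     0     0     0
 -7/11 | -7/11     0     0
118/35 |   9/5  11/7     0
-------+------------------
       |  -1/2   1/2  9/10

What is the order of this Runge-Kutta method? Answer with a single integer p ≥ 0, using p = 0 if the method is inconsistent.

b = (-1/2, 1/2, 9/10)
c = (0, -7/11, 118/35)
Ac = (0, 0, -1)
Σ b_i: (-1/2)·1 + 1/2·1 + 9/10·1 = 9/10 ≠ 1 ⇒ order 0.

0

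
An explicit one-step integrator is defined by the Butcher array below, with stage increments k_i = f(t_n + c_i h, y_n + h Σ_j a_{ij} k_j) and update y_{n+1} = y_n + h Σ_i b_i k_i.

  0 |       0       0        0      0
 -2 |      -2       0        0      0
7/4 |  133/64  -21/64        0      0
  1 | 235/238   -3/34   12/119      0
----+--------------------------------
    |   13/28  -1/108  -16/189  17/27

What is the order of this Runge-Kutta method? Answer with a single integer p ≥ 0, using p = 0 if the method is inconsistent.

b = (13/28, -1/108, -16/189, 17/27)
c = (0, -2, 7/4, 1)
Ac = (0, 0, 21/32, 6/17)
Σ b_i: 13/28·1 + (-1/108)·1 + (-16/189)·1 + 17/27·1 = 1 ✓
b·c: (-1/108)·(-2) + (-16/189)·7/4 + 17/27·1 = 1/2 ✓
b·c²: (-1/108)·4 + (-16/189)·49/16 + 17/27·1 = 1/3 ✓
b·Ac: (-16/189)·21/32 + 17/27·6/17 = 1/6 ✓
b·c³: (-1/108)·(-8) + (-16/189)·343/64 + 17/27·1 = 1/4 ✓
b·(c∘Ac): (-16/189)·147/128 + 17/27·6/17 = 1/8 ✓
b·Ac²: (-16/189)·(-21/16) + 17/27·(-3/68) = 1/12 ✓
b·A²c: 17/27·9/136 = 1/24 ✓; 4 stages ⇒ order 4.

4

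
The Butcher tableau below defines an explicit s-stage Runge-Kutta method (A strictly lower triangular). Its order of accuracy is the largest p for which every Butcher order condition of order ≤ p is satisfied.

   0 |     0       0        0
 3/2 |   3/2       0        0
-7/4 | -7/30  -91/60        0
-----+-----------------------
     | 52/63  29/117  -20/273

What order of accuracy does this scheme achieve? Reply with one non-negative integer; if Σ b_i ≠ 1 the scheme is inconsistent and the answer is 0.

3

b = (52/63, 29/117, -20/273)
c = (0, 3/2, -7/4)
Ac = (0, 0, -91/40)
Σ b_i: 52/63·1 + 29/117·1 + (-20/273)·1 = 1 ✓
b·c: 29/117·3/2 + (-20/273)·(-7/4) = 1/2 ✓
b·c²: 29/117·9/4 + (-20/273)·49/16 = 1/3 ✓
b·Ac: (-20/273)·(-91/40) = 1/6 ✓; 3 stages ⇒ order 3.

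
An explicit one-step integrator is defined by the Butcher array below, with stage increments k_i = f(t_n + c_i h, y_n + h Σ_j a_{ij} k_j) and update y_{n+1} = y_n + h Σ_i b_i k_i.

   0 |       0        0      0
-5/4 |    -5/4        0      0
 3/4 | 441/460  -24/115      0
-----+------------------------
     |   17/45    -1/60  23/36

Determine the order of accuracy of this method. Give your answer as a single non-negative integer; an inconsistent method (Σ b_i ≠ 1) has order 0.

3

b = (17/45, -1/60, 23/36)
c = (0, -5/4, 3/4)
Ac = (0, 0, 6/23)
Σ b_i: 17/45·1 + (-1/60)·1 + 23/36·1 = 1 ✓
b·c: (-1/60)·(-5/4) + 23/36·3/4 = 1/2 ✓
b·c²: (-1/60)·25/16 + 23/36·9/16 = 1/3 ✓
b·Ac: 23/36·6/23 = 1/6 ✓; 3 stages ⇒ order 3.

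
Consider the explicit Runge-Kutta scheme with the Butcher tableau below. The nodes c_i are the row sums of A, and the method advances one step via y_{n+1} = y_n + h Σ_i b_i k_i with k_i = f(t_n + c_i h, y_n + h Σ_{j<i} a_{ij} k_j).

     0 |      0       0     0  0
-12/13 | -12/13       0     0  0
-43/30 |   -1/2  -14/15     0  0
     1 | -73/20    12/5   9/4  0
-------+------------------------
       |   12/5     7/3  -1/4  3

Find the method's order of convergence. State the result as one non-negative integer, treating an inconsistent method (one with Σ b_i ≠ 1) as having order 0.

0

b = (12/5, 7/3, -1/4, 3)
c = (0, -12/13, -43/30, 1)
Ac = (0, 0, 56/65, -2829/520)
Σ b_i: 12/5·1 + 7/3·1 + (-1/4)·1 + 3·1 = 449/60 ≠ 1 ⇒ order 0.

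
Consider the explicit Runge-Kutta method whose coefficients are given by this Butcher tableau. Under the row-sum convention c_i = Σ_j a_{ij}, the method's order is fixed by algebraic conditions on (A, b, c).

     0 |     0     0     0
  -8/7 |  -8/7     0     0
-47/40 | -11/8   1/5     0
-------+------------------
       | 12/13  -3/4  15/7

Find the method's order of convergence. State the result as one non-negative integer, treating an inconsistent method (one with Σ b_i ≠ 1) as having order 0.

b = (12/13, -3/4, 15/7)
c = (0, -8/7, -47/40)
Ac = (0, 0, -8/35)
Σ b_i: 12/13·1 + (-3/4)·1 + 15/7·1 = 843/364 ≠ 1 ⇒ order 0.

0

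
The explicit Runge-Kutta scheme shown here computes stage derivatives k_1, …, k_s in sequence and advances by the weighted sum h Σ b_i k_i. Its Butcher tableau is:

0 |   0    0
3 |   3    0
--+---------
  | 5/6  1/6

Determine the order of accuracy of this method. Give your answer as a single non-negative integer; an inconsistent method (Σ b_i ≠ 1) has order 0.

b = (5/6, 1/6)
c = (0, 3)
Σ b_i: 5/6·1 + 1/6·1 = 1 ✓
b·c: 1/6·3 = 1/2 ✓; 2 stages ⇒ order 2.

2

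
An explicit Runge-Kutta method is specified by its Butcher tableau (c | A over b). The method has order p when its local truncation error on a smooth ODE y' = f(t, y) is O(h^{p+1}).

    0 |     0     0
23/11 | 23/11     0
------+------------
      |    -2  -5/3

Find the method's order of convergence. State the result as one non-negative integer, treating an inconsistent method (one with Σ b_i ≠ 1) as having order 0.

b = (-2, -5/3)
c = (0, 23/11)
Σ b_i: (-2)·1 + (-5/3)·1 = -11/3 ≠ 1 ⇒ order 0.

0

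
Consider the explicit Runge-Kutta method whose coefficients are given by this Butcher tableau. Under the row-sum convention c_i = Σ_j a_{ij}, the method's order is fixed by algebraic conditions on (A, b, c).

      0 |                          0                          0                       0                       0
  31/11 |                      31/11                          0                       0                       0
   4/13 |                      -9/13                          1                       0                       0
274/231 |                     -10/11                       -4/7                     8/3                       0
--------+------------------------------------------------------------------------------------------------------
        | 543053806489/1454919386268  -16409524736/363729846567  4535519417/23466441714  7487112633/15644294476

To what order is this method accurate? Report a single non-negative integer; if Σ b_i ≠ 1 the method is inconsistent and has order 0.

b = (543053806489/1454919386268, -16409524736/363729846567, 4535519417/23466441714, 7487112633/15644294476)
c = (0, 31/11, 4/13, 274/231)
Ac = (0, 0, 31/11, -2372/3003)
Σ b_i: 543053806489/1454919386268·1 + (-16409524736/363729846567)·1 + 4535519417/23466441714·1 + 7487112633/15644294476·1 = 1 ✓
b·c: (-16409524736/363729846567)·31/11 + 4535519417/23466441714·4/13 + 7487112633/15644294476·274/231 = 1/2 ✓
b·c²: (-16409524736/363729846567)·961/121 + 4535519417/23466441714·16/169 + 7487112633/15644294476·75076/53361 = 1/3 ✓
b·Ac: 4535519417/23466441714·31/11 + 7487112633/15644294476·(-2372/3003) = 1/6 ✓
b·c³: (-16409524736/363729846567)·29791/1331 + 4535519417/23466441714·64/2197 + 7487112633/15644294476·20570824/12326391 = -79633317099590/387583484569281 ≠ 1/4 ⇒ order 3.
b·(c∘Ac): 4535519417/23466441714·124/143 + 7487112633/15644294476·(-649928/693693) = -36240762628/129065429427 ≠ 1/8
b·Ac²: 4535519417/23466441714·961/121 + 7487112633/15644294476·(-1840492/429429) = -1731989251847/3355701165102 ≠ 1/12
b·A²c: 7487112633/15644294476·248/33 = 14066696462/3911073619 ≠ 1/24

3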